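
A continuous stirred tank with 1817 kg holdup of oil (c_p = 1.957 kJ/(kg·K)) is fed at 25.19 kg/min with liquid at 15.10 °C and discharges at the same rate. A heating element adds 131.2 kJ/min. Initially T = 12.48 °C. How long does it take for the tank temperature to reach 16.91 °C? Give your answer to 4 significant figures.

M c_p dT/dt = ṁ c_p (T_in − T) + Q̇.
τ = M/ṁ = 72.1318 min; T_ss = T_in + Q̇/(ṁ c_p) = 17.7614 °C.
T(t) = T_ss + (T₀ − T_ss) e^(−t/τ). Set T = 16.91:
e^(−t/τ) = (16.91 − 17.7614)/(12.48 − 17.7614) = 0.161212
t = −72.1318 · ln(0.161212) = 131.643 min.

131.6 min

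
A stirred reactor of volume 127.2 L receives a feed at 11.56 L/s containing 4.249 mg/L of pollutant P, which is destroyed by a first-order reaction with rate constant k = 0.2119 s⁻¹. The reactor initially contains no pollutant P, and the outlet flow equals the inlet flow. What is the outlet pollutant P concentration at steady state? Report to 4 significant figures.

1.275 mg/L

V dC/dt = Q(C_in − C) − k V C.
At steady state: 0 = Q C_in − (Q + kV) C_ss, so C_ss = Q C_in/(Q + kV).
C_ss = 11.56·4.249/(11.56 + 0.2119·127.2) = 49.1184/38.5137 = 1.27535 mg/L.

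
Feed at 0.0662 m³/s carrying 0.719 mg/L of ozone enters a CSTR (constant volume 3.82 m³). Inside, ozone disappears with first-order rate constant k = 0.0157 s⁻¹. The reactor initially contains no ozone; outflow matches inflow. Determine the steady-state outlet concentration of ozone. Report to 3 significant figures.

Species balance: V dC/dt = Q C_in − Q C − k V C.
At steady state: 0 = Q C_in − (Q + kV) C_ss, so C_ss = Q C_in/(Q + kV).
C_ss = 0.0662·0.719/(0.0662 + 0.0157·3.82) = 0.047598/0.12617 = 0.37724 mg/L.

0.377 mg/L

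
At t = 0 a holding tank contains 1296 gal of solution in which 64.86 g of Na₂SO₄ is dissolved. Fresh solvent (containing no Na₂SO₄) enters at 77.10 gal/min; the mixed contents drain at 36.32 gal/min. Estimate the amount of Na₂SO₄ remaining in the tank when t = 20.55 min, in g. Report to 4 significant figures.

41.60 g

Let m(t) be the amount of Na₂SO₄. Volume: V(t) = V₀ + (Q_in − Q_out) t = 1296 + 40.7800 t; V(20.55) = 2134.03 gal.
No Na₂SO₄ enters, so dm/dt = −Q_out · (m/V).
Separate: dm/m = −Q_out dt/V(t) ⇒ ln(m/m₀) = −(Q_out/(Q_in−Q_out)) ln(V/V₀).
m = m₀ (V₀/V)^(Q_out/(Q_in−Q_out)) = 64.86 × (1296/2134.03)^(0.890633) = 41.5978 g.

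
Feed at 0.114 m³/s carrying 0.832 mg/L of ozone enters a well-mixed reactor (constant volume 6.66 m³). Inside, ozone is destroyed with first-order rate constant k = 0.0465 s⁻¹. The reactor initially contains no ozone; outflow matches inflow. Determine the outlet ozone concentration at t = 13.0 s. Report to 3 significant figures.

0.126 mg/L

V dC/dt = Q(C_in − C) − k V C.
This is linear with rate a = Q/V + k = 0.063617 s⁻¹.
C_ss = Q C_in/(Q + kV) = 0.22386 mg/L; C(t) = C_ss + (C₀ − C_ss) e^(−a t).
C(13.0) = 0.22386 + (-0.22386)·e^(−0.063617·13.0) = 0.22386 + (-0.22386)·0.43735 = 0.12596 mg/L.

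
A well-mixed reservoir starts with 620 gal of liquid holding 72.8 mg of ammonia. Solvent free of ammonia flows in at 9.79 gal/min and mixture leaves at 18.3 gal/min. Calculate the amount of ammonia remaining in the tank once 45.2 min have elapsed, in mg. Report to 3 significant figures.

Let m(t) be the amount of ammonia. Volume: V(t) = V₀ + (Q_in − Q_out) t = 620 − 8.5100 t; V(45.2) = 235.35 gal.
Solute balance: dm/dt = 0 − Q_out C = −Q_out m/V(t).
Separate: dm/m = −Q_out dt/V(t) ⇒ ln(m/m₀) = −(Q_out/(Q_in−Q_out)) ln(V/V₀).
m = m₀ (V₀/V)^(Q_out/(Q_in−Q_out)) = 72.8 × (620/235.35)^(-2.1504) = 9.0676 mg.

9.07 mg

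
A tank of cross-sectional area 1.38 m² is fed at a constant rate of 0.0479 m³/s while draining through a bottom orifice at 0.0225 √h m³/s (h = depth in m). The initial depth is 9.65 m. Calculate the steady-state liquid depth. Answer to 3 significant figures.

Mass balance (ρ constant): A dh/dt = Q_in − 0.0225 √h. At steady state dh/dt = 0:
Q_in = 0.0225 √h_ss ⇒ √h_ss = 0.0479/0.0225 = 2.1289.
h_ss = 2.1289² = 4.5322 m. (Since h₀ = 9.65 m > h_ss, the level will fall toward this value.)

4.53 m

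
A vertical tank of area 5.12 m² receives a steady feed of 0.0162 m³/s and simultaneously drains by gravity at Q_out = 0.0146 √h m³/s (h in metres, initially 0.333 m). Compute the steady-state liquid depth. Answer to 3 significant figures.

Accumulation of liquid (constant cross-section A): A dh/dt = Q_in − 0.0146 √h. At steady state dh/dt = 0:
Q_in = 0.0146 √h_ss ⇒ √h_ss = 0.0162/0.0146 = 1.1096.
h_ss = 1.1096² = 1.2312 m. (Since h₀ = 0.333 m < h_ss, the level will rise toward this value.)

1.23 m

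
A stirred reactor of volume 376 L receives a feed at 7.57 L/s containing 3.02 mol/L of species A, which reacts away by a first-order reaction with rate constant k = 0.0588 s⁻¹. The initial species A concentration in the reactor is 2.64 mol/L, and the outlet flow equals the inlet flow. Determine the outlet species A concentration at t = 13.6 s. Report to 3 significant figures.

Species balance: V dC/dt = Q C_in − Q C − k V C.
This is linear with rate a = Q/V + k = 0.078933 s⁻¹.
C_ss = Q C_in/(Q + kV) = 0.77029 mol/L; C(t) = C_ss + (C₀ − C_ss) e^(−a t).
C(13.6) = 0.77029 + (1.8697)·e^(−0.078933·13.6) = 0.77029 + (1.8697)·0.34181 = 1.4094 mol/L.

1.41 mol/L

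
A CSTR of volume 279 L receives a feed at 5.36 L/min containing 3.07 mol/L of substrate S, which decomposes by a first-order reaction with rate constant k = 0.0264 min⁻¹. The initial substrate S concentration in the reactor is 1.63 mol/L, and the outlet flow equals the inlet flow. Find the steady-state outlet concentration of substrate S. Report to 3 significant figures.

Species balance: V dC/dt = Q C_in − Q C − k V C.
At steady state: 0 = Q C_in − (Q + kV) C_ss, so C_ss = Q C_in/(Q + kV).
C_ss = 5.36·3.07/(5.36 + 0.0264·279) = 16.455/12.726 = 1.2931 mol/L.

1.29 mol/L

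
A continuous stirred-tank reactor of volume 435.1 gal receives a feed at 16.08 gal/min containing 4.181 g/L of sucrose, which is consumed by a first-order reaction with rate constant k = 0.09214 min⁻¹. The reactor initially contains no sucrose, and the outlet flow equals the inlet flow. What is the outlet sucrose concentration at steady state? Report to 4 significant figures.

V dC/dt = Q(C_in − C) − k V C.
Steady state (dC/dt = 0): C_ss = Q C_in/(Q + kV) = C_in/(1 + kV/Q).
C_ss = 16.08·4.181/(16.08 + 0.09214·435.1) = 67.2305/56.1701 = 1.19691 g/L.

1.197 g/L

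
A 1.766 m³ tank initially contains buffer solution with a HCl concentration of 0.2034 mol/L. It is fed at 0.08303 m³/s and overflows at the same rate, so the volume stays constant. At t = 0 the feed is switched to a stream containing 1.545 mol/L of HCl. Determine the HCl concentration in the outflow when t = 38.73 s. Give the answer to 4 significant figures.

Accumulation = in − out for the solute gives V dC/dt = Q(C_in − C).
So dC/dt = (C_in − C)/τ with τ = V/Q = 1.766/0.08303 = 21.2694 s.
Integrating: C(t) = C_in + (C₀ − C_in) e^(−t/τ).
C(38.73) = 1.545 + (0.2034 − 1.545)·e^(−38.73/21.2694) = 1.545 + (-1.34160)·0.161876 = 1.32783 mol/L.

1.328 mol/L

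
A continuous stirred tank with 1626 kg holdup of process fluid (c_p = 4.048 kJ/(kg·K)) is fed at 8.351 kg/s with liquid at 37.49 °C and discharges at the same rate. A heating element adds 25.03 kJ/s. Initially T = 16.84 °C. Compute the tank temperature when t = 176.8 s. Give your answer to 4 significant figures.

29.60 °C

Heat balance on the well-mixed liquid: M c_p dT/dt = ṁ c_p (T_in − T) + 25.03.
Rearrange: dT/dt = (T_ss − T)/τ with τ = M/ṁ = 194.707 s and T_ss = T_in + Q̇/(ṁ c_p) = 38.2304 °C.
Solution: T(t) = T_ss + (T₀ − T_ss) e^(−t/τ).
T(176.8) = 38.2304 + (-21.3904)·e^(−176.8/194.707) = 38.2304 + (-21.3904)·0.403318 = 29.6033 °C.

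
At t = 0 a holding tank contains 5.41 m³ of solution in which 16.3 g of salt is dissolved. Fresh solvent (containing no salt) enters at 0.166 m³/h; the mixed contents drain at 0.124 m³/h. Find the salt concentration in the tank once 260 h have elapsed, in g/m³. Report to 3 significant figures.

0.0383 g/m³

Let m(t) be the amount of salt. Volume: V(t) = V₀ + (Q_in − Q_out) t = 5.41 + 0.042000 t; V(260) = 16.330 m³.
Solute balance: dm/dt = 0 − Q_out C = −Q_out m/V(t).
dm/m = −Q_out dt/(V₀ + 0.042000 t); integrating gives ln(m/m₀) = −(Q_out/(Q_in−Q_out)) ln(V/V₀).
m = m₀ (V₀/V)^(Q_out/(Q_in−Q_out)) = 16.3 × (5.41/16.330)^(2.9524) = 0.62469 g.
C = m/V = 0.62469/16.330 = 0.038254 g/m³.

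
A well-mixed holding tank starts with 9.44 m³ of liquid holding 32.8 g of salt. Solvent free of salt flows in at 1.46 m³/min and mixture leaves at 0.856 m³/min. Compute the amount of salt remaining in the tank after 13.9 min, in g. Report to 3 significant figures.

Total volume: dV/dt = Q_in − Q_out = 0.60400 m³/min, so V(t) = 9.44 + 0.60400 t and V(13.9) = 17.836 m³.
Species balance (pure solvent in): dm/dt = −Q_out · m/V(t).
Separate: dm/m = −Q_out dt/V(t) ⇒ ln(m/m₀) = −(Q_out/(Q_in−Q_out)) ln(V/V₀).
m = m₀ (V₀/V)^(Q_out/(Q_in−Q_out)) = 32.8 × (9.44/17.836)^(1.4172) = 13.313 g.

13.3 g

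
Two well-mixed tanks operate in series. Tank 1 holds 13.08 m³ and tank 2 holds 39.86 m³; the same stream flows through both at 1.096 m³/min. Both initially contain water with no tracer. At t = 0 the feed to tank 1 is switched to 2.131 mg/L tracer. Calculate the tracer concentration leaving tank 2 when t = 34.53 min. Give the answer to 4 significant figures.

0.9613 mg/L

Species balance on tank i: dCᵢ/dt = (Cᵢ₋₁ − Cᵢ)/τᵢ with τᵢ = Vᵢ/Q.
τ₁ = 13.08/1.096 = 11.9343 min; τ₂ = 39.86/1.096 = 36.3686 min.
Solving the cascade with C₁(0)=C₂(0)=0 gives C₂(t) = C_in[1 − (τ₁ e^(−t/τ₁) − τ₂ e^(−t/τ₂))/(τ₁ − τ₂)].
At t = 34.53: e^(−t/τ₁) = 0.0553909, e^(−t/τ₂) = 0.386956.
C₂ = 2.131·[1 − (11.9343·0.0553909 − 36.3686·0.386956)/(-24.4343)] = 2.131·0.451100 = 0.961294 mg/L.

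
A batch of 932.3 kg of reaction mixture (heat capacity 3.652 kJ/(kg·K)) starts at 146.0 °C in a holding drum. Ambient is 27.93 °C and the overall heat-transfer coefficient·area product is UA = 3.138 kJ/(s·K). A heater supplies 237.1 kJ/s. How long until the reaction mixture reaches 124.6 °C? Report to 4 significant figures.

First-law balance (no shaft work): M c_p dT/dt = −UA(T − T_amb) + Q̇.
τ = M c_p/UA = 1085.01 s; T_ss = T_amb + Q̇/UA = 27.93 + 237.1/3.138 = 103.488 °C.
T(t) = T_ss + (T₀ − T_ss)e^(−t/τ); set T = 124.6:
t = −τ ln[(T − T_ss)/(T₀ − T_ss)] = −1085.01 · ln(0.496617) = 759.438 s.

759.4 s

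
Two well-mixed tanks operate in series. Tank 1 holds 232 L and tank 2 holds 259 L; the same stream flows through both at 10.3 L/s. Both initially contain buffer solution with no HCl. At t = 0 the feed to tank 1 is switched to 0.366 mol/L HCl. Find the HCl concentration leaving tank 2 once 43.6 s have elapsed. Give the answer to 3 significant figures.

Time constants: τᵢ = Vᵢ/Q for each well-mixed tank.
τ₁ = 232/10.3 = 22.524 s; τ₂ = 259/10.3 = 25.146 s.
Solving the cascade with C₁(0)=C₂(0)=0 gives C₂(t) = C_in[1 − (τ₁ e^(−t/τ₁) − τ₂ e^(−t/τ₂))/(τ₁ − τ₂)].
At t = 43.6: e^(−t/τ₁) = 0.14432, e^(−t/τ₂) = 0.17659.
C₂ = 0.366·[1 − (22.524·0.14432 − 25.146·0.17659)/(-2.6214)] = 0.366·0.54613 = 0.19988 mol/L.

0.200 mol/L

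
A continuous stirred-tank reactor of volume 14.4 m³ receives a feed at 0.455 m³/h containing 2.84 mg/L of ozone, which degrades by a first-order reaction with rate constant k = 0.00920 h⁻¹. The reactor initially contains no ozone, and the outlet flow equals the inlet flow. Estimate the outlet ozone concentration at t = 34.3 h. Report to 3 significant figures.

V dC/dt = Q(C_in − C) − k V C.
dC/dt = (Q/V) C_in − (Q/V + k) C; effective rate a = Q/V + k = 0.031597 + 0.00920 = 0.040797 h⁻¹.
C_ss = Q C_in/(Q + kV) = 2.1996 mg/L; C(t) = C_ss + (C₀ − C_ss) e^(−a t).
C(34.3) = 2.1996 + (-2.1996)·e^(−0.040797·34.3) = 2.1996 + (-2.1996)·0.24676 = 1.6568 mg/L.

1.66 mg/L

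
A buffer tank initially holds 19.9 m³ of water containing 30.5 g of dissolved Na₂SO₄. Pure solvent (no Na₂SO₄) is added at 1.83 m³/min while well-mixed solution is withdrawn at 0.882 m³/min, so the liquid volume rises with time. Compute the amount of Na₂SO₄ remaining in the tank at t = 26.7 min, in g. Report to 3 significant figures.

Let m(t) be the amount of Na₂SO₄. Volume: V(t) = V₀ + (Q_in − Q_out) t = 19.9 + 0.94800 t; V(26.7) = 45.212 m³.
Species balance (pure solvent in): dm/dt = −Q_out · m/V(t).
Separate: dm/m = −Q_out dt/V(t) ⇒ ln(m/m₀) = −(Q_out/(Q_in−Q_out)) ln(V/V₀).
m = m₀ (V₀/V)^(Q_out/(Q_in−Q_out)) = 30.5 × (19.9/45.212)^(0.93038) = 14.214 g.

14.2 g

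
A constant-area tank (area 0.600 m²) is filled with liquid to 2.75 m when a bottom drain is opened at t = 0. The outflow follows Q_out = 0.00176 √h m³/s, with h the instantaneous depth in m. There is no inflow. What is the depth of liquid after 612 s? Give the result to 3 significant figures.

0.579 m

With no inflow, A dh/dt = −0.00176 √h.
Separate and integrate: 2(√h − √h₀) = −(0.00176/A) t.
√h = √2.75 − 0.00176·612/(2·0.600) = 1.6583 − 0.89760 = 0.76071.
h = 0.76071² = 0.57868 m.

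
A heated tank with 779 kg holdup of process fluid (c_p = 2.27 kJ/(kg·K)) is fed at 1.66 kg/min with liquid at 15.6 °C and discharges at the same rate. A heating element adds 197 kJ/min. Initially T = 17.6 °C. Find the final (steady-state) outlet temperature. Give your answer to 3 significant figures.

67.9 °C

M c_p dT/dt = ṁ c_p (T_in − T) + Q̇.
At steady state dT/dt = 0 ⇒ T_ss = T_in + Q̇/(ṁ c_p) = 15.6 + 197/(1.66·2.27) = 67.880 °C.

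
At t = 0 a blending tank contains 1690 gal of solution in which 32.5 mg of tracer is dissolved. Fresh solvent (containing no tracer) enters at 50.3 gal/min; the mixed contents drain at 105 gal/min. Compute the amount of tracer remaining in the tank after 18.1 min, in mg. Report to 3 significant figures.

Let m(t) be the amount of tracer. Volume: V(t) = V₀ + (Q_in − Q_out) t = 1690 − 54.700 t; V(18.1) = 699.93 gal.
Species balance (pure solvent in): dm/dt = −Q_out · m/V(t).
dm/m = −Q_out dt/(V₀ − 54.700 t); integrating gives ln(m/m₀) = −(Q_out/(Q_in−Q_out)) ln(V/V₀).
m = m₀ (V₀/V)^(Q_out/(Q_in−Q_out)) = 32.5 × (1690/699.93)^(-1.9196) = 5.9843 mg.

5.98 mg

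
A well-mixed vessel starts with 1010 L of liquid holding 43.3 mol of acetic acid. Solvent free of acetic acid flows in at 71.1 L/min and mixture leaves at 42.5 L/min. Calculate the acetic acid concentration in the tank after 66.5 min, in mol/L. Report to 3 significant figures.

0.00308 mol/L

Let m(t) be the amount of acetic acid. Volume: V(t) = V₀ + (Q_in − Q_out) t = 1010 + 28.600 t; V(66.5) = 2911.9 L.
Species balance (pure solvent in): dm/dt = −Q_out · m/V(t).
dm/m = −Q_out dt/(V₀ + 28.600 t); integrating gives ln(m/m₀) = −(Q_out/(Q_in−Q_out)) ln(V/V₀).
m = m₀ (V₀/V)^(Q_out/(Q_in−Q_out)) = 43.3 × (1010/2911.9)^(1.4860) = 8.9771 mol.
C = m/V = 8.9771/2911.9 = 0.0030829 mol/L.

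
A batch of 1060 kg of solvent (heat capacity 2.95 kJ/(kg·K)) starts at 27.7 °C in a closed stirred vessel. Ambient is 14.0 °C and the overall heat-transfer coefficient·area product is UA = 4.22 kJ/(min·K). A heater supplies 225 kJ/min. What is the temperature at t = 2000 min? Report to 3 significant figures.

64.7 °C

M c_p dT/dt = −UA(T − T_amb) + Q̇.
dT/dt = (T_ss − T)/τ with T_ss = T_amb + Q̇/UA = 14.0 + 225/4.22 = 67.318 °C, τ = M c_p/UA = 1060·2.95/4.22 = 741.00 min.
T approaches T_ss exponentially: T(t) = T_ss + (T₀ − T_ss) e^(−t/τ).
T(2000) = 67.318 + (-39.618)·0.067268 = 64.653 °C.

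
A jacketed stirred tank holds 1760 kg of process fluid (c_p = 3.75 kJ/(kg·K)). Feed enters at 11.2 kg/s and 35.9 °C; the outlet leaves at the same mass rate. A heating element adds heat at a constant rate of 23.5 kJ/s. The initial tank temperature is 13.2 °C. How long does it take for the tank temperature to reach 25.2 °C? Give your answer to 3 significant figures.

114 s

First-law balance (no shaft work): M c_p dT/dt = ṁ c_p (T_in − T) + 23.5.
τ = M/ṁ = 157.14 s; T_ss = T_in + Q̇/(ṁ c_p) = 36.460 °C.
T(t) = T_ss + (T₀ − T_ss) e^(−t/τ). Set T = 25.2:
e^(−t/τ) = (25.2 − 36.460)/(13.2 − 36.460) = 0.48408
t = −157.14 · ln(0.48408) = 114.01 s.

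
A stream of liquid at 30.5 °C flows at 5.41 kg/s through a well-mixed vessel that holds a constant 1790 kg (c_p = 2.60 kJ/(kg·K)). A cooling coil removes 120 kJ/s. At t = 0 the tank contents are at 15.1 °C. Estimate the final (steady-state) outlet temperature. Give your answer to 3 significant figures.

Unsteady energy balance on the tank contents: M c_p dT/dt = ṁ c_p (T_in − T) − 120.
At steady state dT/dt = 0 ⇒ T_ss = T_in − Q̇/(ṁ c_p) = 30.5 − 120/(5.41·2.60) = 21.969 °C.

22.0 °C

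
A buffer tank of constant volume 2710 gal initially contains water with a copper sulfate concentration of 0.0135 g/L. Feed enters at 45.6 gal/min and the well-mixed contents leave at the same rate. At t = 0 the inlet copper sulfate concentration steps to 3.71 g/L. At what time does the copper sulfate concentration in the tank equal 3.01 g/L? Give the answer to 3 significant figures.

Species balance: V dC/dt = Q(C_in − C) ⇒ τ = V/Q = 59.430 min.
C(t) = C_in + (C₀ − C_in) e^(−t/τ). Set C = 3.01 and solve for t:
e^(−t/τ) = (C − C_in)/(C₀ − C_in) = (3.01 − 3.71)/(0.0135 − 3.71) = 0.18937
t = −τ ln(…) = 59.430 × 1.6641 = 98.895 min.

98.9 min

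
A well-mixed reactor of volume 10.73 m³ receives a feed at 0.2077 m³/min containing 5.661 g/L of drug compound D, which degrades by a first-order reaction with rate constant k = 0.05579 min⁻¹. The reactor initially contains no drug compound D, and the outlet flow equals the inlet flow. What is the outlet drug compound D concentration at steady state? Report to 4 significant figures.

1.458 g/L

V dC/dt = Q(C_in − C) − k V C.
Steady state (dC/dt = 0): C_ss = Q C_in/(Q + kV) = C_in/(1 + kV/Q).
C_ss = 0.2077·5.661/(0.2077 + 0.05579·10.73) = 1.17579/0.806327 = 1.45821 g/L.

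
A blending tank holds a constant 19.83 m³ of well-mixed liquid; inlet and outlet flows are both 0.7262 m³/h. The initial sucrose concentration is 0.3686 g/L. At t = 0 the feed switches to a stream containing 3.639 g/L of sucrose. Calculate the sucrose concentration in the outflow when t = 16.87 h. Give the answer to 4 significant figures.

Unsteady species balance (constant V, well mixed): V dC/dt = Q(C_in − C).
So dC/dt = (C_in − C)/τ with τ = V/Q = 19.83/0.7262 = 27.3065 h.
C approaches C_in exponentially: C(t) = C_in + (C₀ − C_in) e^(−t/τ).
C(16.87) = 3.639 + (0.3686 − 3.639)·e^(−16.87/27.3065) = 3.639 + (-3.27040)·0.539129 = 1.87583 g/L.

1.876 g/L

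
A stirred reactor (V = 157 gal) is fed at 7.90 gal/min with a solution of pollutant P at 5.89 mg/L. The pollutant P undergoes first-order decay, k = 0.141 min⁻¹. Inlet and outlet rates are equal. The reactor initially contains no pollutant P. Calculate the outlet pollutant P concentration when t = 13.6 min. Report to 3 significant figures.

1.43 mg/L

V dC/dt = Q(C_in − C) − k V C.
dC/dt = (Q/V) C_in − (Q/V + k) C; effective rate a = Q/V + k = 0.050318 + 0.141 = 0.19132 min⁻¹.
C_ss = Q C_in/(Q + kV) = 1.5491 mg/L; C(t) = C_ss + (C₀ − C_ss) e^(−a t).
C(13.6) = 1.5491 + (-1.5491)·e^(−0.19132·13.6) = 1.5491 + (-1.5491)·0.074130 = 1.4343 mg/L.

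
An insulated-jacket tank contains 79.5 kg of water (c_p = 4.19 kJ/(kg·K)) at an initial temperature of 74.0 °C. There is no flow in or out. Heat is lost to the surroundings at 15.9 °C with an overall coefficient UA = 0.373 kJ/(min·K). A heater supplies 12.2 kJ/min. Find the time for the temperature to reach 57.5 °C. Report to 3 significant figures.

937 min

Unsteady energy balance on the tank contents: M c_p dT/dt = −UA(T − T_amb) + Q̇.
τ = M c_p/UA = 893.04 min; T_ss = T_amb + Q̇/UA = 15.9 + 12.2/0.373 = 48.608 °C.
T(t) = T_ss + (T₀ − T_ss)e^(−t/τ); set T = 57.5:
t = −τ ln[(T − T_ss)/(T₀ − T_ss)] = −893.04 · ln(0.35019) = 937.04 min.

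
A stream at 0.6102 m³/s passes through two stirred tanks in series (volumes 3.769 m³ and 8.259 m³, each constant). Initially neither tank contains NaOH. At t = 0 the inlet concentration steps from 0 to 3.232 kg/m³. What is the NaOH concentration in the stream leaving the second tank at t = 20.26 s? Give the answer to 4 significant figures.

2.003 kg/m³

Species balance on tank i: dCᵢ/dt = (Cᵢ₋₁ − Cᵢ)/τᵢ with τᵢ = Vᵢ/Q.
τ₁ = 3.769/0.6102 = 6.17666 s; τ₂ = 8.259/0.6102 = 13.5349 s.
Tank 1: C₁ = C_in(1 − e^(−t/τ₁)). Tank 2 (τ₁ ≠ τ₂): C₂ = C_in[1 − (τ₁ e^(−t/τ₁) − τ₂ e^(−t/τ₂))/(τ₁ − τ₂)].
At t = 20.26: e^(−t/τ₁) = 0.0376249, e^(−t/τ₂) = 0.223830.
C₂ = 3.232·[1 − (6.17666·0.0376249 − 13.5349·0.223830)/(-7.35824)] = 3.232·0.619866 = 2.00341 kg/m³.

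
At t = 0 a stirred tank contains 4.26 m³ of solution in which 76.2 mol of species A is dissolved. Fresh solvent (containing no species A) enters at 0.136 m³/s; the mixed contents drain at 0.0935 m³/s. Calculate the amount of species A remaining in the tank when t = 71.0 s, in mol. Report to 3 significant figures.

23.5 mol

Total volume: dV/dt = Q_in − Q_out = 0.042500 m³/s, so V(t) = 4.26 + 0.042500 t and V(71.0) = 7.2775 m³.
No species A enters, so dm/dt = −Q_out · (m/V).
dm/m = −Q_out dt/(V₀ + 0.042500 t); integrating gives ln(m/m₀) = −(Q_out/(Q_in−Q_out)) ln(V/V₀).
m = m₀ (V₀/V)^(Q_out/(Q_in−Q_out)) = 76.2 × (4.26/7.2775)^(2.2000) = 23.458 mol.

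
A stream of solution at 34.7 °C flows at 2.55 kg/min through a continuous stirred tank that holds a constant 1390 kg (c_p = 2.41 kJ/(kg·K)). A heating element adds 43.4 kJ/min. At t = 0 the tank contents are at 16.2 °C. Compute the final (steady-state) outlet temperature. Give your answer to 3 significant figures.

Unsteady energy balance on the tank contents: M c_p dT/dt = ṁ c_p (T_in − T) + 43.4.
At steady state dT/dt = 0 ⇒ T_ss = T_in + Q̇/(ṁ c_p) = 34.7 + 43.4/(2.55·2.41) = 41.762 °C.

41.8 °C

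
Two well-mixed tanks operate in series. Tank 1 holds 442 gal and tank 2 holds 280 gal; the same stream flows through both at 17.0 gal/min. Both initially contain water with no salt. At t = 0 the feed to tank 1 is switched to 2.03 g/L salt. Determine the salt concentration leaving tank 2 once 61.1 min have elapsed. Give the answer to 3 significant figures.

Species balance on tank i: dCᵢ/dt = (Cᵢ₋₁ − Cᵢ)/τᵢ with τᵢ = Vᵢ/Q.
τ₁ = 442/17.0 = 26.000 min; τ₂ = 280/17.0 = 16.471 min.
Solving the cascade with C₁(0)=C₂(0)=0 gives C₂(t) = C_in[1 − (τ₁ e^(−t/τ₁) − τ₂ e^(−t/τ₂))/(τ₁ − τ₂)].
At t = 61.1: e^(−t/τ₁) = 0.095369, e^(−t/τ₂) = 0.024486.
C₂ = 2.03·[1 − (26.000·0.095369 − 16.471·0.024486)/(9.5294)] = 2.03·0.78212 = 1.5877 g/L.

1.59 g/L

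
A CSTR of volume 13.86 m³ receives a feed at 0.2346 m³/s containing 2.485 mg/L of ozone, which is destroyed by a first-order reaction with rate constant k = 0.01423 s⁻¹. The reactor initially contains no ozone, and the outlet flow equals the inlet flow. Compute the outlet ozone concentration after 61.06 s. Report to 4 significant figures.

1.149 mg/L

Species balance: V dC/dt = Q C_in − Q C − k V C.
dC/dt = (Q/V) C_in − (Q/V + k) C; effective rate a = Q/V + k = 0.0169264 + 0.01423 = 0.0311564 s⁻¹.
C_ss = Q C_in/(Q + kV) = 1.35003 mg/L; C(t) = C_ss + (C₀ − C_ss) e^(−a t).
C(61.06) = 1.35003 + (-1.35003)·e^(−0.0311564·61.06) = 1.35003 + (-1.35003)·0.149209 = 1.14859 mg/L.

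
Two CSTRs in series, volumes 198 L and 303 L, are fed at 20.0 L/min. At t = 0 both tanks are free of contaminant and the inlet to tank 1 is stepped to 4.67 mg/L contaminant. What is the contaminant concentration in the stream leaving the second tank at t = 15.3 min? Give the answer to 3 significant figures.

Time constants: τᵢ = Vᵢ/Q for each well-mixed tank.
τ₁ = 198/20.0 = 9.9000 min; τ₂ = 303/20.0 = 15.150 min.
Tank 1: C₁ = C_in(1 − e^(−t/τ₁)). Tank 2 (τ₁ ≠ τ₂): C₂ = C_in[1 − (τ₁ e^(−t/τ₁) − τ₂ e^(−t/τ₂))/(τ₁ − τ₂)].
At t = 15.3: e^(−t/τ₁) = 0.21321, e^(−t/τ₂) = 0.36426.
C₂ = 4.67·[1 − (9.9000·0.21321 − 15.150·0.36426)/(-5.2500)] = 4.67·0.35093 = 1.6388 mg/L.

1.64 mg/L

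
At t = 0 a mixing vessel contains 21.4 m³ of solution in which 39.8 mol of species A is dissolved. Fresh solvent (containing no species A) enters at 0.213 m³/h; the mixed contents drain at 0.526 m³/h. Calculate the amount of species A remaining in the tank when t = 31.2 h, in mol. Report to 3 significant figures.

14.3 mol

Let m(t) be the amount of species A. Volume: V(t) = V₀ + (Q_in − Q_out) t = 21.4 − 0.31300 t; V(31.2) = 11.634 m³.
Species balance (pure solvent in): dm/dt = −Q_out · m/V(t).
Separate: dm/m = −Q_out dt/V(t) ⇒ ln(m/m₀) = −(Q_out/(Q_in−Q_out)) ln(V/V₀).
m = m₀ (V₀/V)^(Q_out/(Q_in−Q_out)) = 39.8 × (21.4/11.634)^(-1.6805) = 14.292 mol.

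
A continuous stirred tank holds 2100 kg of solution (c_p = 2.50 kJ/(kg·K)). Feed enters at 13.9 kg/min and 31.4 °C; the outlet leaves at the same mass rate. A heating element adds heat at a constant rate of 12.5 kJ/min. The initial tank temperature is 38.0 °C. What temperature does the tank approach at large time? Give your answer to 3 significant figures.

31.8 °C

M c_p dT/dt = ṁ c_p (T_in − T) + Q̇.
At steady state dT/dt = 0 ⇒ T_ss = T_in + Q̇/(ṁ c_p) = 31.4 + 12.5/(13.9·2.50) = 31.760 °C.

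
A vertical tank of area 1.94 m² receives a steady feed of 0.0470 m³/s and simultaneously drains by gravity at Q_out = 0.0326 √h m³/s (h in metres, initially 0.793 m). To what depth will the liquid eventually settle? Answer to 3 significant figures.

2.08 m

Accumulation of liquid (constant cross-section A): A dh/dt = Q_in − 0.0326 √h. At steady state dh/dt = 0:
Q_in = 0.0326 √h_ss ⇒ √h_ss = 0.0470/0.0326 = 1.4417.
h_ss = 1.4417² = 2.0786 m. (Since h₀ = 0.793 m < h_ss, the level will rise toward this value.)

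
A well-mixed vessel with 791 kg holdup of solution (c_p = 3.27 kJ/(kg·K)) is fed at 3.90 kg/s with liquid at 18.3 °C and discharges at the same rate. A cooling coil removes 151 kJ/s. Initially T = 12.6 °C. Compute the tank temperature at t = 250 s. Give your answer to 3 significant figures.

M c_p dT/dt = ṁ c_p (T_in − T) − Q̇.
τ = M/ṁ = 202.82 s; T_ss = T_in − Q̇/(ṁ c_p) = 18.3 − 151/(3.90·3.27) = 6.4596 °C.
This is linear first-order; T(t) = T_ss + (T₀ − T_ss) e^(−t/τ).
T(250) = 6.4596 + (6.1404)·e^(−250/202.82) = 6.4596 + (6.1404)·0.29153 = 8.2497 °C.

8.25 °C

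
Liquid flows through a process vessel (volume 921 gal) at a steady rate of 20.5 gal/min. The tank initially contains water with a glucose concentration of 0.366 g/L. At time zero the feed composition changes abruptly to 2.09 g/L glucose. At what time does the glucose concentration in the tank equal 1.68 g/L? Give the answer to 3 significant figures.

Transient balance on the dissolved component: V dC/dt = Q(C_in − C), so τ = V/Q = 44.927 min.
C(t) = C_in + (C₀ − C_in) e^(−t/τ). Set C = 1.68 and solve for t:
e^(−t/τ) = (C − C_in)/(C₀ − C_in) = (1.68 − 2.09)/(0.366 − 2.09) = 0.23782
t = −τ ln(…) = 44.927 × 1.4362 = 64.526 min.

64.5 min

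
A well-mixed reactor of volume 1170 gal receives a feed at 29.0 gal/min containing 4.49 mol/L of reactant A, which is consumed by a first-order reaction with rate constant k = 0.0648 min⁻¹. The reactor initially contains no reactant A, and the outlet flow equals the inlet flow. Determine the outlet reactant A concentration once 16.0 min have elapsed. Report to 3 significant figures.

Accumulation = in − out − consumed: V dC/dt = Q C_in − Q C − k V C.
This is linear with rate a = Q/V + k = 0.089586 min⁻¹.
C_ss = Q C_in/(Q + kV) = 1.2423 mol/L; C(t) = C_ss + (C₀ − C_ss) e^(−a t).
C(16.0) = 1.2423 + (-1.2423)·e^(−0.089586·16.0) = 1.2423 + (-1.2423)·0.23850 = 0.94599 mol/L.

0.946 mol/L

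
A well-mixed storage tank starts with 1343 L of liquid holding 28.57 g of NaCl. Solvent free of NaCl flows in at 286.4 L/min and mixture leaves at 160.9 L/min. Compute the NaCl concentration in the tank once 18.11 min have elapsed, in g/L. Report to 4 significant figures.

0.002219 g/L

Total volume: dV/dt = Q_in − Q_out = 125.500 L/min, so V(t) = 1343 + 125.500 t and V(18.11) = 3615.80 L.
Species balance (pure solvent in): dm/dt = −Q_out · m/V(t).
dm/m = −Q_out dt/(V₀ + 125.500 t); integrating gives ln(m/m₀) = −(Q_out/(Q_in−Q_out)) ln(V/V₀).
m = m₀ (V₀/V)^(Q_out/(Q_in−Q_out)) = 28.57 × (1343/3615.80)^(1.28207) = 8.02517 g.
C = m/V = 8.02517/3615.80 = 0.00221947 g/L.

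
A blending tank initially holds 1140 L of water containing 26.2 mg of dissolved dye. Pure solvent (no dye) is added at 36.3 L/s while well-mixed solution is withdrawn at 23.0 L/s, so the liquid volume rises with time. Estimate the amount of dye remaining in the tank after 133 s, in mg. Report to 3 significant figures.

Total volume: dV/dt = Q_in − Q_out = 13.300 L/s, so V(t) = 1140 + 13.300 t and V(133) = 2908.9 L.
No dye enters, so dm/dt = −Q_out · (m/V).
Separate: dm/m = −Q_out dt/V(t) ⇒ ln(m/m₀) = −(Q_out/(Q_in−Q_out)) ln(V/V₀).
m = m₀ (V₀/V)^(Q_out/(Q_in−Q_out)) = 26.2 × (1140/2908.9)^(1.7293) = 5.1853 mg.

5.19 mg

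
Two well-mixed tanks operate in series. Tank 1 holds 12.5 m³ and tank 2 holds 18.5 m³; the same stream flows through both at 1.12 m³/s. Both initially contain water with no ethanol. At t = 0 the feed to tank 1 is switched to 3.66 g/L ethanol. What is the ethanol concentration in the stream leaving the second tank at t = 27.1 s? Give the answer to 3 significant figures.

Time constants: τᵢ = Vᵢ/Q for each well-mixed tank.
τ₁ = 12.5/1.12 = 11.161 s; τ₂ = 18.5/1.12 = 16.518 s.
Tank 1: C₁ = C_in(1 − e^(−t/τ₁)). Tank 2 (τ₁ ≠ τ₂): C₂ = C_in[1 − (τ₁ e^(−t/τ₁) − τ₂ e^(−t/τ₂))/(τ₁ − τ₂)].
At t = 27.1: e^(−t/τ₁) = 0.088199, e^(−t/τ₂) = 0.19385.
C₂ = 3.66·[1 − (11.161·0.088199 − 16.518·0.19385)/(-5.3571)] = 3.66·0.58603 = 2.1449 g/L.

2.14 g/L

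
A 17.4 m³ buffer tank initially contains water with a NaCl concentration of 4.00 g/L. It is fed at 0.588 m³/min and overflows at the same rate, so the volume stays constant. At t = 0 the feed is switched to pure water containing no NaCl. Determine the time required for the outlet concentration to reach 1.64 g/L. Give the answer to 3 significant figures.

26.4 min

Transient balance on the dissolved component: V dC/dt = Q(C_in − C), so τ = V/Q = 29.592 min.
C(t) = C_in + (C₀ − C_in) e^(−t/τ). Set C = 1.64 and solve for t:
e^(−t/τ) = (C − C_in)/(C₀ − C_in) = (1.64 − 0)/(4.00 − 0) = 0.41000
t = −τ ln(…) = 29.592 × 0.89160 = 26.384 min.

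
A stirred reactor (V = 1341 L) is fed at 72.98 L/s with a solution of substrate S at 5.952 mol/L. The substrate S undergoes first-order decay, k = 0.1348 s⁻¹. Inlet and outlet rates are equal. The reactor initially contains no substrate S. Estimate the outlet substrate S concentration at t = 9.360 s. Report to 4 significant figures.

1.421 mol/L

Accumulation = in − out − consumed: V dC/dt = Q C_in − Q C − k V C.
dC/dt = (Q/V) C_in − (Q/V + k) C; effective rate a = Q/V + k = 0.0544221 + 0.1348 = 0.189222 s⁻¹.
C_ss = Q C_in/(Q + kV) = 1.71185 mol/L; C(t) = C_ss + (C₀ − C_ss) e^(−a t).
C(9.360) = 1.71185 + (-1.71185)·e^(−0.189222·9.360) = 1.71185 + (-1.71185)·0.170143 = 1.42059 mol/L.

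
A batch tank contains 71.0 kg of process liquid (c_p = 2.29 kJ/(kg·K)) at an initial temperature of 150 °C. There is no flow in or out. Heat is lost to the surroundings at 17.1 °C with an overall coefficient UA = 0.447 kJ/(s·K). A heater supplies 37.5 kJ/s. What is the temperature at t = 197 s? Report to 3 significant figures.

130 °C

First-law balance (no shaft work): M c_p dT/dt = −UA(T − T_amb) + Q̇.
dT/dt = (T_ss − T)/τ with T_ss = T_amb + Q̇/UA = 17.1 + 37.5/0.447 = 100.99 °C, τ = M c_p/UA = 71.0·2.29/0.447 = 363.74 s.
Integrating: T(t) = T_ss + (T₀ − T_ss) e^(−t/τ).
T(197) = 100.99 + (49.007)·0.58182 = 129.51 °C.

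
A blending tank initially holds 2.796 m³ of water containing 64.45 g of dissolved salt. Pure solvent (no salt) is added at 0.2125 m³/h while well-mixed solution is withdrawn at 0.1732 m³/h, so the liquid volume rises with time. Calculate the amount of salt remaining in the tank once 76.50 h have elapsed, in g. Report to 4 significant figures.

2.581 g

Total volume: dV/dt = Q_in − Q_out = 0.0393000 m³/h, so V(t) = 2.796 + 0.0393000 t and V(76.50) = 5.80245 m³.
Solute balance: dm/dt = 0 − Q_out C = −Q_out m/V(t).
Separate: dm/m = −Q_out dt/V(t) ⇒ ln(m/m₀) = −(Q_out/(Q_in−Q_out)) ln(V/V₀).
m = m₀ (V₀/V)^(Q_out/(Q_in−Q_out)) = 64.45 × (2.796/5.80245)^(4.40712) = 2.58129 g.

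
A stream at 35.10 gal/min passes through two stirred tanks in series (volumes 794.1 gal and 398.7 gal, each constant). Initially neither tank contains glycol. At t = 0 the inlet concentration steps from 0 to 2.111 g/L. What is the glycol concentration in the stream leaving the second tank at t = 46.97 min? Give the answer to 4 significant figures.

Species balance on tank i: dCᵢ/dt = (Cᵢ₋₁ − Cᵢ)/τᵢ with τᵢ = Vᵢ/Q.
τ₁ = 794.1/35.10 = 22.6239 min; τ₂ = 398.7/35.10 = 11.3590 min.
Tank 1: C₁ = C_in(1 − e^(−t/τ₁)). Tank 2 (τ₁ ≠ τ₂): C₂ = C_in[1 − (τ₁ e^(−t/τ₁) − τ₂ e^(−t/τ₂))/(τ₁ − τ₂)].
At t = 46.97: e^(−t/τ₁) = 0.125416, e^(−t/τ₂) = 0.0160018.
C₂ = 2.111·[1 − (22.6239·0.125416 − 11.3590·0.0160018)/(11.2650)] = 2.111·0.764257 = 1.61335 g/L.

1.613 g/L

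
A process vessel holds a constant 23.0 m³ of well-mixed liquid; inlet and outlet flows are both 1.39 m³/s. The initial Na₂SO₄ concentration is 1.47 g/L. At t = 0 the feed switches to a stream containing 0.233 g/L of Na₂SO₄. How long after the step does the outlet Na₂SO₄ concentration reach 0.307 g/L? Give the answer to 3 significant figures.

Species balance on the tank: V dC/dt = Q(C_in − C), so τ = V/Q = 16.547 s.
C(t) = C_in + (C₀ − C_in) e^(−t/τ). Set C = 0.307 and solve for t:
e^(−t/τ) = (C − C_in)/(C₀ − C_in) = (0.307 − 0.233)/(1.47 − 0.233) = 0.059822
t = −τ ln(…) = 16.547 × 2.8164 = 46.602 s.

46.6 s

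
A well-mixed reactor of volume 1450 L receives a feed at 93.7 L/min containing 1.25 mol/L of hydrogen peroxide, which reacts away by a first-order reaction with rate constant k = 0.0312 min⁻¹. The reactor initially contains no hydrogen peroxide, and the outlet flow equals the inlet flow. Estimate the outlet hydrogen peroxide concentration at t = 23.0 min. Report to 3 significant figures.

Species balance: V dC/dt = Q C_in − Q C − k V C.
dC/dt = (Q/V) C_in − (Q/V + k) C; effective rate a = Q/V + k = 0.064621 + 0.0312 = 0.095821 min⁻¹.
C_ss = Q C_in/(Q + kV) = 0.84299 mol/L; C(t) = C_ss + (C₀ − C_ss) e^(−a t).
C(23.0) = 0.84299 + (-0.84299)·e^(−0.095821·23.0) = 0.84299 + (-0.84299)·0.11037 = 0.74995 mol/L.

0.750 mol/L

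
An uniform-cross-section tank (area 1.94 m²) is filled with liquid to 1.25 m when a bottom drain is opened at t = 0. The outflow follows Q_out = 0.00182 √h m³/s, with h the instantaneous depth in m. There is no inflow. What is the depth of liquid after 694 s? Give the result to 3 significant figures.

A dh/dt = −Q_out = −0.00182 √h.
∫ h^(−1/2) dh = −(0.00182/A) ∫ dt, giving 2√h = 2√h₀ − (0.00182/A) t.
√h = √1.25 − 0.00182·694/(2·1.94) = 1.1180 − 0.32554 = 0.79250.
h = 0.79250² = 0.62805 m.

0.628 m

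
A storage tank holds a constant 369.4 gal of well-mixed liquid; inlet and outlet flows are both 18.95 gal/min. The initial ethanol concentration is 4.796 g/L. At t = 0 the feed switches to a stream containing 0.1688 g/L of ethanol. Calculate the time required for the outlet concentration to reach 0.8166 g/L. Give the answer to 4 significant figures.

Species balance: V dC/dt = Q(C_in − C) ⇒ τ = V/Q = 19.4934 min.
C(t) = C_in + (C₀ − C_in) e^(−t/τ). Set C = 0.8166 and solve for t:
e^(−t/τ) = (C − C_in)/(C₀ − C_in) = (0.8166 − 0.1688)/(4.796 − 0.1688) = 0.139998
t = −τ ln(…) = 19.4934 × 1.96613 = 38.3265 min.

38.33 min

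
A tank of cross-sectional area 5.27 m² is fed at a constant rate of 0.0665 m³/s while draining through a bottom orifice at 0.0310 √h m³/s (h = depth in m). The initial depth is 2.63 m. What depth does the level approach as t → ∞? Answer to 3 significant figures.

4.60 m

Level balance: A dh/dt = 0.0665 − 0.0310 √h. Setting dh/dt = 0:
Q_in = 0.0310 √h_ss ⇒ √h_ss = 0.0665/0.0310 = 2.1452.
h_ss = 2.1452² = 4.6017 m. (Since h₀ = 2.63 m < h_ss, the level will rise toward this value.)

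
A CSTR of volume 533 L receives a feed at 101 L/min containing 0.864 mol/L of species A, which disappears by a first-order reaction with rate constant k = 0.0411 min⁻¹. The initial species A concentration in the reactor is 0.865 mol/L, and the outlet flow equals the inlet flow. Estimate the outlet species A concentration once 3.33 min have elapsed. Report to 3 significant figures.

Species balance: V dC/dt = Q C_in − Q C − k V C.
This is linear with rate a = Q/V + k = 0.23059 min⁻¹.
C_ss = Q C_in/(Q + kV) = 0.71000 mol/L; C(t) = C_ss + (C₀ − C_ss) e^(−a t).
C(3.33) = 0.71000 + (0.15500)·e^(−0.23059·3.33) = 0.71000 + (0.15500)·0.46400 = 0.78192 mol/L.

0.782 mol/L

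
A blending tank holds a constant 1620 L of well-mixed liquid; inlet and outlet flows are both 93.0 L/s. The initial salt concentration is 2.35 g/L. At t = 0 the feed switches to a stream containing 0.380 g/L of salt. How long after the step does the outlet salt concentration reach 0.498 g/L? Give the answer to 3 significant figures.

Unsteady species balance (constant V, well mixed): V dC/dt = Q(C_in − C), so τ = V/Q = 17.419 s.
C(t) = C_in + (C₀ − C_in) e^(−t/τ). Set C = 0.498 and solve for t:
e^(−t/τ) = (C − C_in)/(C₀ − C_in) = (0.498 − 0.380)/(2.35 − 0.380) = 0.059898
t = −τ ln(…) = 17.419 × 2.8151 = 49.037 s.

49.0 s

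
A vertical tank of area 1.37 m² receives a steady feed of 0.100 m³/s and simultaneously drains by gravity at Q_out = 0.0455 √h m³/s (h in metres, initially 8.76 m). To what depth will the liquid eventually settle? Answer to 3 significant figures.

Mass balance (ρ constant): A dh/dt = Q_in − 0.0455 √h. At steady state dh/dt = 0:
Q_in = 0.0455 √h_ss ⇒ √h_ss = 0.100/0.0455 = 2.1978.
h_ss = 2.1978² = 4.8303 m. (Since h₀ = 8.76 m > h_ss, the level will fall toward this value.)

4.83 m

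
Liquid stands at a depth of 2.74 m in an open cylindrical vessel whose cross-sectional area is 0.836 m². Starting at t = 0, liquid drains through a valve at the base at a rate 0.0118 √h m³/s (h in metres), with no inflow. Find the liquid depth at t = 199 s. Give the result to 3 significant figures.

With no inflow, A dh/dt = −0.0118 √h.
∫ h^(−1/2) dh = −(0.0118/A) ∫ dt, giving 2√h = 2√h₀ − (0.0118/A) t.
√h = √2.74 − 0.0118·199/(2·0.836) = 1.6553 − 1.4044 = 0.25087.
h = 0.25087² = 0.062935 m.

0.0629 m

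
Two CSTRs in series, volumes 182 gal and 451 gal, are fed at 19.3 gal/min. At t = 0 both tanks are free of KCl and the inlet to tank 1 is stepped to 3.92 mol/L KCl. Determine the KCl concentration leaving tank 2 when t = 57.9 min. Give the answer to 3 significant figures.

Each tank obeys Vᵢ dCᵢ/dt = Q(Cᵢ₋₁ − Cᵢ), so τᵢ = Vᵢ/Q.
τ₁ = 182/19.3 = 9.4301 min; τ₂ = 451/19.3 = 23.368 min.
Tank 1: C₁ = C_in(1 − e^(−t/τ₁)). Tank 2 (τ₁ ≠ τ₂): C₂ = C_in[1 − (τ₁ e^(−t/τ₁) − τ₂ e^(−t/τ₂))/(τ₁ − τ₂)].
At t = 57.9: e^(−t/τ₁) = 0.0021550, e^(−t/τ₂) = 0.083931.
C₂ = 3.92·[1 − (9.4301·0.0021550 − 23.368·0.083931)/(-13.938)] = 3.92·0.86074 = 3.3741 mol/L.

3.37 mol/L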